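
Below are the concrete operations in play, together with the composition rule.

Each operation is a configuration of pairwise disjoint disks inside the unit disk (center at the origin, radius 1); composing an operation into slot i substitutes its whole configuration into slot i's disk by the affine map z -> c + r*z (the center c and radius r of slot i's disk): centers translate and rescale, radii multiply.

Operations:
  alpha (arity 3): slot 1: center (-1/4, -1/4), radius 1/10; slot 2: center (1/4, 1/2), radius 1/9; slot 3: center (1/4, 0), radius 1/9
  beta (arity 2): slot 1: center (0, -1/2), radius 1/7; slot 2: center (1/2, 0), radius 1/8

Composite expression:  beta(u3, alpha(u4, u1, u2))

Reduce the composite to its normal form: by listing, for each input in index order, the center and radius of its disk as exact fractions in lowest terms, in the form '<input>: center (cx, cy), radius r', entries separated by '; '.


Each u-disk chains the slot maps above it in beta; radii multiply.
for u3, the 1-step affine chain lands on center (0, -1/2), radius 1/7
for u4, the 2-step affine chain lands on center (15/32, -1/32), radius 1/80
for u1, the 2-step affine chain lands on center (17/32, 1/16), radius 1/72
for u2, the 2-step affine chain lands on center (17/32, 0), radius 1/72

u1: center (17/32, 1/16), radius 1/72; u2: center (17/32, 0), radius 1/72; u3: center (0, -1/2), radius 1/7; u4: center (15/32, -1/32), radius 1/80


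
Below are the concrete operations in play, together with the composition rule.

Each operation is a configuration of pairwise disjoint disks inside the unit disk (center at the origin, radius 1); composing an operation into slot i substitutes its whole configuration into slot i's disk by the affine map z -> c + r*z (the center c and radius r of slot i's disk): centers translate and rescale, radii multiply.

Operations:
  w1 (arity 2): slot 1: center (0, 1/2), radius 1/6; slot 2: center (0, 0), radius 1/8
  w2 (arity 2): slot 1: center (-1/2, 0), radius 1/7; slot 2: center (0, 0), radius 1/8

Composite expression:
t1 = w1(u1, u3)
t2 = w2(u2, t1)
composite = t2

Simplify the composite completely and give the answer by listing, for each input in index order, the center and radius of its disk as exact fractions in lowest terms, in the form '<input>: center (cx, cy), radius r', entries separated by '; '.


u1: center (0, 1/16), radius 1/48; u2: center (-1/2, 0), radius 1/7; u3: center (0, 0), radius 1/64

Below w2, radii multiply path by path; the u-disk centers shift.
input u2: applying the 1 nested substitution gives center (-1/2, 0), radius 1/7
input u1: applying the 2 nested substitutions gives center (0, 1/16), radius 1/48
input u3: applying the 2 nested substitutions gives center (0, 0), radius 1/64


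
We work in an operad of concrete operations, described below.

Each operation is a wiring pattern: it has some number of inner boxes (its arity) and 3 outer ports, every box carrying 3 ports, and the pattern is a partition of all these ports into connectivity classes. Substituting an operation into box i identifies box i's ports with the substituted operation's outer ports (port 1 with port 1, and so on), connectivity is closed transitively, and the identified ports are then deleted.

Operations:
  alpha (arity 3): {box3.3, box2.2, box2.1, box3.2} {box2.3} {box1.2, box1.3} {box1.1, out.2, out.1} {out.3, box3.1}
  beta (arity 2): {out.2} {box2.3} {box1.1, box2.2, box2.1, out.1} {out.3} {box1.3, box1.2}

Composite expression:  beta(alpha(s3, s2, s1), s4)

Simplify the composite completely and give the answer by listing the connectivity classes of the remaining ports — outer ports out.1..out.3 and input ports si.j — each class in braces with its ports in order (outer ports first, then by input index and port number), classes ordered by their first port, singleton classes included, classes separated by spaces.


{out.1, s1.1, s3.1, s4.1, s4.2} {out.2} {out.3} {s1.2, s1.3, s2.1, s2.2} {s2.3} {s3.2, s3.3} {s4.3}

After gluing at beta, chains via deleted ports link the s-ports.
the subtree at alpha composes to {out.1, out.2, s3.1} {out.3, s1.1} {s1.2, s1.3, s2.1, s2.2} {s2.3} {s3.2, s3.3} on (s3, s2, s1); out.j = own outer ports
the subtree at beta composes to {out.1, s1.1, s3.1, s4.1, s4.2} {out.2} {out.3} {s1.2, s1.3, s2.1, s2.2} {s2.3} {s3.2, s3.3} {s4.3} on (s3, s2, s1, s4); out.j = own outer ports


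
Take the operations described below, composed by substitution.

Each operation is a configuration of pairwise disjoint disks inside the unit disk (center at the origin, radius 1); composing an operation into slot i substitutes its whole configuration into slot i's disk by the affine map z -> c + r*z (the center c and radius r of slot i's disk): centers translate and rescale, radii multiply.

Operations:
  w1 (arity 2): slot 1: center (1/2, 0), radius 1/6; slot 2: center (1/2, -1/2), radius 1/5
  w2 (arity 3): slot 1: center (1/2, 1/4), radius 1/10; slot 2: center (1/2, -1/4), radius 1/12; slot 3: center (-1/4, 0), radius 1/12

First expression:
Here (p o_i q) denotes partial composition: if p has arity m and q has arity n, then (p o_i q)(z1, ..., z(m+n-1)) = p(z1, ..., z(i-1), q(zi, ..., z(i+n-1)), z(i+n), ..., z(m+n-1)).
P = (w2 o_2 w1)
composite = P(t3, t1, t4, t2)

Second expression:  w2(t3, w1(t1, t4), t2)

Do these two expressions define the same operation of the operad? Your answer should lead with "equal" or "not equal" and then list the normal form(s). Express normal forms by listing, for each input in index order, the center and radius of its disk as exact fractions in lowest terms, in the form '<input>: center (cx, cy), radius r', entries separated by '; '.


equal; both compose to t1: center (13/24, -1/4), radius 1/72; t2: center (-1/4, 0), radius 1/12; t3: center (1/2, 1/4), radius 1/10; t4: center (13/24, -7/24), radius 1/60


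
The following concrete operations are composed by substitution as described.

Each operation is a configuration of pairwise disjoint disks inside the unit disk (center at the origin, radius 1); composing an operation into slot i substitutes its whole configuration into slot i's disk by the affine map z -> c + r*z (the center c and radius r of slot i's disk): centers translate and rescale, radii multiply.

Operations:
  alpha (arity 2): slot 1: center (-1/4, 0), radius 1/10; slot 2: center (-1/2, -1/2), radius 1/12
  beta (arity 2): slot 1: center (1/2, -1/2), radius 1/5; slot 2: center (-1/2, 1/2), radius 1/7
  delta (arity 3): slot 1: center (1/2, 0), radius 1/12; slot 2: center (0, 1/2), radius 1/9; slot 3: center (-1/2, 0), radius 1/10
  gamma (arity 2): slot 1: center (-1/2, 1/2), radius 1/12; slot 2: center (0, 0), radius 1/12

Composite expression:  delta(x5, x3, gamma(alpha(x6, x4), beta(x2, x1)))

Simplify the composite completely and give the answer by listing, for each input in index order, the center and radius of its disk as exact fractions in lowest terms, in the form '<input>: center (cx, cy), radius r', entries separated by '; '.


x1: center (-121/240, 1/240), radius 1/840; x2: center (-119/240, -1/240), radius 1/600; x3: center (0, 1/2), radius 1/9; x4: center (-133/240, 11/240), radius 1/1440; x5: center (1/2, 0), radius 1/12; x6: center (-53/96, 1/20), radius 1/1200


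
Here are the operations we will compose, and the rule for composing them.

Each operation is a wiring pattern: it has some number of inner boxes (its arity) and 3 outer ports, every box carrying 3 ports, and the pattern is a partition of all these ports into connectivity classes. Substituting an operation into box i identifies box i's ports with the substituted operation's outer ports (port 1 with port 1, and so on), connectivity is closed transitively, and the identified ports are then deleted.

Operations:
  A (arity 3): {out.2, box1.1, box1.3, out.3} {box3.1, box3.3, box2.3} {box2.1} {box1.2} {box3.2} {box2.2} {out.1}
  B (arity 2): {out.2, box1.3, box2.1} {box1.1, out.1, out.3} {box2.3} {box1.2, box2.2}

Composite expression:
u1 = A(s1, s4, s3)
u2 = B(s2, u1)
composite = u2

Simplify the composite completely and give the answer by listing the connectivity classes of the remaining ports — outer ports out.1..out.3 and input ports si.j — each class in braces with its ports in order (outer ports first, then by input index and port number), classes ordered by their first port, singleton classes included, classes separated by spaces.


{out.1, out.3, s2.1} {out.2, s2.3} {s1.1, s1.3, s2.2} {s1.2} {s3.1, s3.3, s4.3} {s3.2} {s4.1} {s4.2}

Two ports join when wires chain via B-identified ports.
the subtree at A composes to {out.1} {out.2, out.3, s1.1, s1.3} {s1.2} {s3.1, s3.3, s4.3} {s3.2} {s4.1} {s4.2} on (s1, s4, s3); out.j = own outer ports
the subtree at B composes to {out.1, out.3, s2.1} {out.2, s2.3} {s1.1, s1.3, s2.2} {s1.2} {s3.1, s3.3, s4.3} {s3.2} {s4.1} {s4.2} on (s2, s1, s4, s3); out.j = own outer ports


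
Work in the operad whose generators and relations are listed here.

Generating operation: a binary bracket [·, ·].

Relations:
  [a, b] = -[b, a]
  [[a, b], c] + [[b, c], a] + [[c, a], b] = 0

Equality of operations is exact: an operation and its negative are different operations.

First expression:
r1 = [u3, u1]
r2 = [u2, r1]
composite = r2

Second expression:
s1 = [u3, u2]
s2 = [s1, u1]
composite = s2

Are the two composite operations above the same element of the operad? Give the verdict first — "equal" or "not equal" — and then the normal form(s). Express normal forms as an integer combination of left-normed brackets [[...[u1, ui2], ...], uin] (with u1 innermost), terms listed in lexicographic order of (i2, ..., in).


not equal — first [[u1, u3], u2], second [[u1, u2], u3] - [[u1, u3], u2]

Reducing the first expression gives [[u1, u3], u2]
Reducing the second expression gives [[u1, u2], u3] - [[u1, u3], u2]
The normal forms differ: not equal.


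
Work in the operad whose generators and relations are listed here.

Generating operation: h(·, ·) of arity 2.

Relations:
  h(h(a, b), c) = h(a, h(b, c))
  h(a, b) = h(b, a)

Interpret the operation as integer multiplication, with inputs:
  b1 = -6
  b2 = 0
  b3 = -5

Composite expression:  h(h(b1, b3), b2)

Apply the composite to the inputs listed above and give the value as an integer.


h(b1, b3) = 30
h(h(b1, b3), b2) = 0

0


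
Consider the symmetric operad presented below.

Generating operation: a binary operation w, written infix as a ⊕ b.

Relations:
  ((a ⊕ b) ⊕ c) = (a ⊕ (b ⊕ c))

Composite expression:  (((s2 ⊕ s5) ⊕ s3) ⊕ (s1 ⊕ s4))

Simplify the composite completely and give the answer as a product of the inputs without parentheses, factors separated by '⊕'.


s2 ⊕ s5 ⊕ s3 ⊕ s1 ⊕ s4

Key point: w is associative — brackets drop, the s-order remains.
(s2 ⊕ s5) collapses to s2 ⊕ s5
((s2 ⊕ s5) ⊕ s3) collapses to s2 ⊕ s5 ⊕ s3
(s1 ⊕ s4) collapses to s1 ⊕ s4
(((s2 ⊕ s5) ⊕ s3) ⊕ (s1 ⊕ s4)) collapses to s2 ⊕ s5 ⊕ s3 ⊕ s1 ⊕ s4


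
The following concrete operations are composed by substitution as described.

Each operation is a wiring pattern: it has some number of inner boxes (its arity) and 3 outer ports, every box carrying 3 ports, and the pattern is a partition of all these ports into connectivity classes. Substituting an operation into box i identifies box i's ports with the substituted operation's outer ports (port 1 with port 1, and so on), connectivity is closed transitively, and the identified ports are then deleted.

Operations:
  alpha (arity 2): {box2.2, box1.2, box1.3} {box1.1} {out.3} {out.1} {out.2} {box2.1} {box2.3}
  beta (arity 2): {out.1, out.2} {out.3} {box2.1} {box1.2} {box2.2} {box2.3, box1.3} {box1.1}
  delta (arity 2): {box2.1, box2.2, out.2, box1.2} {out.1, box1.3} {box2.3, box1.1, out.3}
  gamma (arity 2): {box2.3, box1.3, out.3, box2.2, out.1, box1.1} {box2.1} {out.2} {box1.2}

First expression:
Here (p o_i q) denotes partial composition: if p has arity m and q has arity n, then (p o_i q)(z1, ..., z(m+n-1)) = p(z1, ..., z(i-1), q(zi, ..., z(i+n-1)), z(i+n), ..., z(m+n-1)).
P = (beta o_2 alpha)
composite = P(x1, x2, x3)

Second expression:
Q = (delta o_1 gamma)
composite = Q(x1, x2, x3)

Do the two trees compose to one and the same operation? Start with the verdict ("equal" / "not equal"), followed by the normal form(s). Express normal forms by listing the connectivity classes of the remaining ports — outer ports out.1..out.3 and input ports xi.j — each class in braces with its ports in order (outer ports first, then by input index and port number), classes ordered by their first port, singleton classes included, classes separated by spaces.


Reducing the first expression gives {out.1, out.2} {out.3} {x1.1} {x1.2} {x1.3} {x2.1} {x2.2, x2.3, x3.2} {x3.1} {x3.3}
Reducing the second expression gives {out.1, out.3, x1.1, x1.3, x2.2, x2.3, x3.3} {out.2, x3.1, x3.2} {x1.2} {x2.1}
No match — not equal.

not equal; first: {out.1, out.2} {out.3} {x1.1} {x1.2} {x1.3} {x2.1} {x2.2, x2.3, x3.2} {x3.1} {x3.3}; second: {out.1, out.3, x1.1, x1.3, x2.2, x2.3, x3.3} {out.2, x3.1, x3.2} {x1.2} {x2.1}


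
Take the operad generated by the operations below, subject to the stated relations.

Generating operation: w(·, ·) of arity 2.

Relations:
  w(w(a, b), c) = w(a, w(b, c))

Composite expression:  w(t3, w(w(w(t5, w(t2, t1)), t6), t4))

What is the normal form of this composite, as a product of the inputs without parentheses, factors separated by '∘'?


t3 ∘ t5 ∘ t2 ∘ t1 ∘ t6 ∘ t4

The w-tree's shape is irrelevant; the t-reading-order decides.
w(t2, t1) unparenthesizes to t2 ∘ t1
w(t5, w(t2, t1)) unparenthesizes to t5 ∘ t2 ∘ t1
w(w(t5, w(t2, t1)), t6) unparenthesizes to t5 ∘ t2 ∘ t1 ∘ t6
w(w(w(t5, w(t2, t1)), t6), t4) unparenthesizes to t5 ∘ t2 ∘ t1 ∘ t6 ∘ t4
w(t3, w(w(w(t5, w(t2, t1)), t6), t4)) unparenthesizes to t3 ∘ t5 ∘ t2 ∘ t1 ∘ t6 ∘ t4


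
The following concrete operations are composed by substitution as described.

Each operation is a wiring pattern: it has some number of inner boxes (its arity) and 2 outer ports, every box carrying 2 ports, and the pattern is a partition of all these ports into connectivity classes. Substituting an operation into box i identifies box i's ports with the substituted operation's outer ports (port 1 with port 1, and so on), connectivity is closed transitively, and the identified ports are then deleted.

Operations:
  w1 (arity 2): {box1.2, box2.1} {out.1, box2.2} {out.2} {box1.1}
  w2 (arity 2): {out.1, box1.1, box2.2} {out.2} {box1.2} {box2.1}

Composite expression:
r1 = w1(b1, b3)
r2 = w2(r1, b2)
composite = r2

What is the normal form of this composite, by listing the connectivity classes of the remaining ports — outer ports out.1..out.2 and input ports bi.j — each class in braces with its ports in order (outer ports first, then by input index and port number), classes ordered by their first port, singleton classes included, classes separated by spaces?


{out.1, b2.2, b3.2} {out.2} {b1.1} {b1.2, b3.1} {b2.1}

Connectivity passes through glued w2-boundaries; trace each wire chain.
through w1, on inputs (b1, b3): {out.1, b3.2} {out.2} {b1.1} {b1.2, b3.1} (out.j = stage outer ports)
through w2, on inputs (b1, b3, b2): {out.1, b2.2, b3.2} {out.2} {b1.1} {b1.2, b3.1} {b2.1} (out.j = stage outer ports)


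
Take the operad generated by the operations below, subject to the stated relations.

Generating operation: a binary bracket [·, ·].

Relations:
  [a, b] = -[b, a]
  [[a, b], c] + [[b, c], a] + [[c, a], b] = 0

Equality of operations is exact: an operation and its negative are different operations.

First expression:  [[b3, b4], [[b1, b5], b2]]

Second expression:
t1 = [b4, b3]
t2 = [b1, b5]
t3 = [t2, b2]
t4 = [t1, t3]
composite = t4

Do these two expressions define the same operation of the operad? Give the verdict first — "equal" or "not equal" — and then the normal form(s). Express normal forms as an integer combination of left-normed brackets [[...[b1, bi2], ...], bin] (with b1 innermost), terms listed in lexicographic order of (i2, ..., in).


Reducing the first expression gives -[[[[b1, b5], b2], b3], b4] + [[[[b1, b5], b2], b4], b3]
Reducing the second expression gives [[[[b1, b5], b2], b3], b4] - [[[[b1, b5], b2], b4], b3]
The normal forms differ: not equal.

not equal; the first gives -[[[[b1, b5], b2], b3], b4] + [[[[b1, b5], b2], b4], b3] and the second [[[[b1, b5], b2], b3], b4] - [[[[b1, b5], b2], b4], b3]


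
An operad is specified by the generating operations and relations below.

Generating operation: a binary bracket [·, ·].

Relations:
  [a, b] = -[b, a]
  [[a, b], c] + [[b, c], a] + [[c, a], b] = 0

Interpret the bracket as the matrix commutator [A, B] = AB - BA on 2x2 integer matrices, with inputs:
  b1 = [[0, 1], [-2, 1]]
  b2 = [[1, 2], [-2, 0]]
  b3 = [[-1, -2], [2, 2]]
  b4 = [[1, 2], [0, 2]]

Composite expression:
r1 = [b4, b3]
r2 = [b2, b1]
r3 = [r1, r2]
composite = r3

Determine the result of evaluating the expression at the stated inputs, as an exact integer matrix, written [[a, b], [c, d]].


[[26, 56], [-40, -26]]

[b4, b3] = [[4, 8], [2, -4]]
[b2, b1] = [[-2, 3], [4, 2]]
[[b4, b3], [b2, b1]] = [[26, 56], [-40, -26]]


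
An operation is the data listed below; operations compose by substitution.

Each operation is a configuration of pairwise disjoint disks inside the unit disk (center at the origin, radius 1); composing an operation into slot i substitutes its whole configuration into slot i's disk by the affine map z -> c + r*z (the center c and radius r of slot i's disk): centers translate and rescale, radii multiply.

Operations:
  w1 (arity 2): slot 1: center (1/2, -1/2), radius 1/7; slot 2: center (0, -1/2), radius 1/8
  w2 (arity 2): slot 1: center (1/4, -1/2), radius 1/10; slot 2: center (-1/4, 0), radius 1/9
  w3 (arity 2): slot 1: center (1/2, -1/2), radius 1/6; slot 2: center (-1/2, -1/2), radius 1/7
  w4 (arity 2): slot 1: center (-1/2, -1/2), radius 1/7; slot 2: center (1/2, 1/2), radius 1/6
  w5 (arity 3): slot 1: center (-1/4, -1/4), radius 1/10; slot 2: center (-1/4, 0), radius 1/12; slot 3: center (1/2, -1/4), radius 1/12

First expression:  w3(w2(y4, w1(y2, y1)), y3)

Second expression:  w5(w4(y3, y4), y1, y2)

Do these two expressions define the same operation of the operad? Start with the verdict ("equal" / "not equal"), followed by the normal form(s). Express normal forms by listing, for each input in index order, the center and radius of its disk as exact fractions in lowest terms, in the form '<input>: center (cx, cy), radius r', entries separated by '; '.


Normal form of the first expression: y1: center (11/24, -55/108), radius 1/432; y2: center (101/216, -55/108), radius 1/378; y3: center (-1/2, -1/2), radius 1/7; y4: center (13/24, -7/12), radius 1/60
Normal form of the second expression: y1: center (-1/4, 0), radius 1/12; y2: center (1/2, -1/4), radius 1/12; y3: center (-3/10, -3/10), radius 1/70; y4: center (-1/5, -1/5), radius 1/60
Different reductions; not equal.

not equal; first: y1: center (11/24, -55/108), radius 1/432; y2: center (101/216, -55/108), radius 1/378; y3: center (-1/2, -1/2), radius 1/7; y4: center (13/24, -7/12), radius 1/60; second: y1: center (-1/4, 0), radius 1/12; y2: center (1/2, -1/4), radius 1/12; y3: center (-3/10, -3/10), radius 1/70; y4: center (-1/5, -1/5), radius 1/60


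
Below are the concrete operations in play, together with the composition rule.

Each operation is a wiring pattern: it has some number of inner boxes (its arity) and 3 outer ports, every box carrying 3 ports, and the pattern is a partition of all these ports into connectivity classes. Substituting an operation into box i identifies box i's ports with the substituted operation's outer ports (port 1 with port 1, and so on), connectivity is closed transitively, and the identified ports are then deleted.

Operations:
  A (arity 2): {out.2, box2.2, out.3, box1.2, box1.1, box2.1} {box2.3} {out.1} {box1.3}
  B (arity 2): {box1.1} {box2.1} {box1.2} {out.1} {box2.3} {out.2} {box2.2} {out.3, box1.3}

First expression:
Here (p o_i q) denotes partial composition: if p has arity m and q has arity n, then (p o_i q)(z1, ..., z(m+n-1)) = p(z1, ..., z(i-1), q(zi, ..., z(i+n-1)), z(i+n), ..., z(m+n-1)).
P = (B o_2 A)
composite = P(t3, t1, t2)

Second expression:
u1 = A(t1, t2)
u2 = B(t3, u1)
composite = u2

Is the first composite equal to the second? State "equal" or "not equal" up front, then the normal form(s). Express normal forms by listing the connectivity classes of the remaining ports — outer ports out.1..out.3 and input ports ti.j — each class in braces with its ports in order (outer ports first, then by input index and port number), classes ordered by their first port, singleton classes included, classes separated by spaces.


equal — both sides give {out.1} {out.2} {out.3, t3.3} {t1.1, t1.2, t2.1, t2.2} {t1.3} {t2.3} {t3.1} {t3.2}


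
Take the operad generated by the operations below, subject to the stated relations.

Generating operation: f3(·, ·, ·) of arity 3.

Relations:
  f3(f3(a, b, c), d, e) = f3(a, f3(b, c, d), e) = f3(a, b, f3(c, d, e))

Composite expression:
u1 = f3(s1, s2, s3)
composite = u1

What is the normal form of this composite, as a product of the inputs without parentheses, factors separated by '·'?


s1 · s2 · s3

All parenthesizations of f3 agree; list the s-inputs left to right.
f3(s1, s2, s3) spells out as s1 · s2 · s3


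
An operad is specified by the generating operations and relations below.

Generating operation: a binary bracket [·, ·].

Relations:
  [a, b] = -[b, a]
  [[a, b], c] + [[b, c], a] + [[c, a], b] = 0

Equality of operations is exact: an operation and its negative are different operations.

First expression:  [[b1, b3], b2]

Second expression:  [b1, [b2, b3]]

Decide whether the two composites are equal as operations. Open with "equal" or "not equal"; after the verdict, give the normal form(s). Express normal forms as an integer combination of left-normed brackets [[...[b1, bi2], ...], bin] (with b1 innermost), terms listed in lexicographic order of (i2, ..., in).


not equal: they reduce to [[b1, b3], b2] and [[b1, b2], b3] - [[b1, b3], b2]

In normal form, the first expression is [[b1, b3], b2]
In normal form, the second expression is [[b1, b2], b3] - [[b1, b3], b2]
The forms do not match — not equal.


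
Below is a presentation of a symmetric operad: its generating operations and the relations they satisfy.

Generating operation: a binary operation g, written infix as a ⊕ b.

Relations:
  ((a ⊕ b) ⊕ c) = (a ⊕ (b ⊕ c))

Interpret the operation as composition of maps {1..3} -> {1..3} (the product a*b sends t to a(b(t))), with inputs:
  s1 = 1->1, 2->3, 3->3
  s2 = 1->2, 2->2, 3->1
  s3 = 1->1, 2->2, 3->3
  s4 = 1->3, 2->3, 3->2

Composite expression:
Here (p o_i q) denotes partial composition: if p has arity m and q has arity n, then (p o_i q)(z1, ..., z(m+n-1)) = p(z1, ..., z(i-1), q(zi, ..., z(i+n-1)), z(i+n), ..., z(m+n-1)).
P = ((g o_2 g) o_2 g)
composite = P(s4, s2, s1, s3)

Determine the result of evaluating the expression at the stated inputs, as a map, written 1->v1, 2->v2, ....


(s2 ⊕ s1) = 1->2, 2->1, 3->1
((s2 ⊕ s1) ⊕ s3) = 1->2, 2->1, 3->1
(s4 ⊕ ((s2 ⊕ s1) ⊕ s3)) = 1->3, 2->3, 3->3

1->3, 2->3, 3->3


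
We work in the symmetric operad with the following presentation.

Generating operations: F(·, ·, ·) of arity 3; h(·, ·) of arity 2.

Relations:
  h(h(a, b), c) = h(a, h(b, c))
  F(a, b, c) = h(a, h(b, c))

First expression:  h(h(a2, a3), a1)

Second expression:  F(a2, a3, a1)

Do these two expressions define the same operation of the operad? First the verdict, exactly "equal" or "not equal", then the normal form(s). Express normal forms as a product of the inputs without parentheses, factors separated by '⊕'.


Normal form of the first expression: a2 ⊕ a3 ⊕ a1
Normal form of the second expression: a2 ⊕ a3 ⊕ a1
One common form — equal.

equal; both compose to a2 ⊕ a3 ⊕ a1


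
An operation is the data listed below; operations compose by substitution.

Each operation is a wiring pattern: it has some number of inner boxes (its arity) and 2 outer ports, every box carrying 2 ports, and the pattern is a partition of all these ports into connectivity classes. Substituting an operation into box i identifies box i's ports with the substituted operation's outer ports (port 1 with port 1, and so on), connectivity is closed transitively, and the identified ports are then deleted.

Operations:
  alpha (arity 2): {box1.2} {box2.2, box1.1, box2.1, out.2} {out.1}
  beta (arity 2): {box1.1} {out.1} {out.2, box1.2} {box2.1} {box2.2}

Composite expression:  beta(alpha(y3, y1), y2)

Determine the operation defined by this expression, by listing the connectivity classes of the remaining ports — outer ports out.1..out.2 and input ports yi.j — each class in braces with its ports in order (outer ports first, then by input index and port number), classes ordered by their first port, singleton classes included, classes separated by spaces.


Reachability decides: close wires over beta-identified ports.
stage alpha: inputs (y3, y1), connectivity {out.1} {out.2, y1.1, y1.2, y3.1} {y3.2}, out.j its boundary
stage beta: inputs (y3, y1, y2), connectivity {out.1} {out.2, y1.1, y1.2, y3.1} {y2.1} {y2.2} {y3.2}, out.j its boundary

{out.1} {out.2, y1.1, y1.2, y3.1} {y2.1} {y2.2} {y3.2}


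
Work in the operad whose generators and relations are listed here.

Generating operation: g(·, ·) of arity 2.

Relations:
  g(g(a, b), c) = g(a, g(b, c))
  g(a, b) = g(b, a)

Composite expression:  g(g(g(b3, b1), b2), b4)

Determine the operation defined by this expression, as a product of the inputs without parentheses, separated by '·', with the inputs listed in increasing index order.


b1 · b2 · b3 · b4


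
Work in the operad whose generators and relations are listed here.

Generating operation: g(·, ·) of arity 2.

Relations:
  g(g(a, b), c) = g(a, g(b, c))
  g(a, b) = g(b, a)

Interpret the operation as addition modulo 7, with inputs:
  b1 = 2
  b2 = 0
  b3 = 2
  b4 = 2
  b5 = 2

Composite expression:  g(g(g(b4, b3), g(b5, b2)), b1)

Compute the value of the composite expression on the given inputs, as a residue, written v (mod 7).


g(b4, b3) = 4
g(b5, b2) = 2
g(g(b4, b3), g(b5, b2)) = 6
g(g(g(b4, b3), g(b5, b2)), b1) = 1

1 (mod 7)


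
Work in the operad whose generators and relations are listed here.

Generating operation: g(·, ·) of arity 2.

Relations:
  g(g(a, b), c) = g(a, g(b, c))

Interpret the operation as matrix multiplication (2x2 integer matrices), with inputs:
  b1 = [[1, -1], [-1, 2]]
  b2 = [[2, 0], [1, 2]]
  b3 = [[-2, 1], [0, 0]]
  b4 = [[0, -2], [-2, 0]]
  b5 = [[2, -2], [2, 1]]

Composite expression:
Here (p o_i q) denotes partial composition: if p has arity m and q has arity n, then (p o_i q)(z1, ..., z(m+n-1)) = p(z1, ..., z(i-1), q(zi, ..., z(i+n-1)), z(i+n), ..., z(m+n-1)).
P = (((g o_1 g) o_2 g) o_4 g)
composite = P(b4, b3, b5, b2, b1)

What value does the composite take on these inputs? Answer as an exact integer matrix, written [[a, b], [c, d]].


g(b3, b5) = [[-2, 5], [0, 0]]
g(b4, g(b3, b5)) = [[0, 0], [4, -10]]
g(b2, b1) = [[2, -2], [-1, 3]]
g(g(b4, g(b3, b5)), g(b2, b1)) = [[0, 0], [18, -38]]

[[0, 0], [18, -38]]


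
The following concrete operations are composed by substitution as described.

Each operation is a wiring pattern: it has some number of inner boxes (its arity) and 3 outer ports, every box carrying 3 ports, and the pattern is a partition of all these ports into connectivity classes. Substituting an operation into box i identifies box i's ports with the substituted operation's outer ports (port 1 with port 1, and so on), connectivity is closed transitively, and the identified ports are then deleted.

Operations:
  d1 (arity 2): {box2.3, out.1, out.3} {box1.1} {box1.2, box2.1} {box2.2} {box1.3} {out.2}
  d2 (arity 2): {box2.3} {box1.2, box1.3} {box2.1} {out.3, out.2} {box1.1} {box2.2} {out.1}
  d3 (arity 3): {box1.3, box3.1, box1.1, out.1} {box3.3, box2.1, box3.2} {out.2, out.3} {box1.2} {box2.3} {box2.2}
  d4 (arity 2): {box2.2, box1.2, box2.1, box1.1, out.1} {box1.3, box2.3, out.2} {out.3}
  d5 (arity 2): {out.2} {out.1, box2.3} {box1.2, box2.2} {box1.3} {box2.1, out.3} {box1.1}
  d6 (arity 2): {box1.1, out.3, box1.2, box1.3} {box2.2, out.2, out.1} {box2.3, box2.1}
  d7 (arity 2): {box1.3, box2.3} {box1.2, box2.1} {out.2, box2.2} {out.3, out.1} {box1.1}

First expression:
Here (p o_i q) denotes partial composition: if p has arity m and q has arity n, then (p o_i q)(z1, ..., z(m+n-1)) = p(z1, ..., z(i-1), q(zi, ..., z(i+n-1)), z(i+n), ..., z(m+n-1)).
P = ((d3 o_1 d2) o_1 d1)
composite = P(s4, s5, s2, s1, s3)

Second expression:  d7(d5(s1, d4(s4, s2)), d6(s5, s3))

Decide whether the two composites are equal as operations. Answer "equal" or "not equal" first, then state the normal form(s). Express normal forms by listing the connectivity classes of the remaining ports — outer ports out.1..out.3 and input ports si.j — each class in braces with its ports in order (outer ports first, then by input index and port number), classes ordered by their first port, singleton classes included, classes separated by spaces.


not equal; the first gives {out.1, s3.1} {out.2, out.3} {s1.1, s3.2, s3.3} {s1.2} {s1.3} {s2.1} {s2.2} {s2.3} {s4.1} {s4.2, s5.1} {s4.3} {s5.2} {s5.3} and the second {out.1, out.3} {out.2, s3.2} {s1.1} {s1.2, s2.3, s4.3} {s1.3} {s2.1, s2.2, s4.1, s4.2, s5.1, s5.2, s5.3} {s3.1, s3.3}

The first composite normalizes to {out.1, s3.1} {out.2, out.3} {s1.1, s3.2, s3.3} {s1.2} {s1.3} {s2.1} {s2.2} {s2.3} {s4.1} {s4.2, s5.1} {s4.3} {s5.2} {s5.3}
The second composite normalizes to {out.1, out.3} {out.2, s3.2} {s1.1} {s1.2, s2.3, s4.3} {s1.3} {s2.1, s2.2, s4.1, s4.2, s5.1, s5.2, s5.3} {s3.1, s3.3}
They disagree, so not equal.


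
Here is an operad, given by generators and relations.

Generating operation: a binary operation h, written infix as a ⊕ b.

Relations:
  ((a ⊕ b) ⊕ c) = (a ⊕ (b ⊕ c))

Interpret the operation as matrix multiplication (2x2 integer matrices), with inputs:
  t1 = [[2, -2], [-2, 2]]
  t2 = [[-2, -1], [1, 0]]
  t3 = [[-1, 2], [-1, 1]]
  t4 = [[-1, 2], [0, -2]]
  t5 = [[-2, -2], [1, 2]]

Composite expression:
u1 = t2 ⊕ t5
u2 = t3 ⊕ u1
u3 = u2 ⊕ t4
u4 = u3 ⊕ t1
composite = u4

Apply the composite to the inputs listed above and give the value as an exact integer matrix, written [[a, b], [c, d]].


[[18, -18], [14, -14]]


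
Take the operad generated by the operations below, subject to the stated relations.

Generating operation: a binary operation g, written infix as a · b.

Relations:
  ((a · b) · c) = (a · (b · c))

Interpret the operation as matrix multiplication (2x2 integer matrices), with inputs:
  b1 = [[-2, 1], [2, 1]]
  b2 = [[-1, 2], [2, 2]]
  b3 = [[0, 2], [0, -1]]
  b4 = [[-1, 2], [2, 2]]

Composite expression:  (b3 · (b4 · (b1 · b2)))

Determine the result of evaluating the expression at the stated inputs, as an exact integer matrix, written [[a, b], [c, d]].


[[16, 16], [-8, -8]]


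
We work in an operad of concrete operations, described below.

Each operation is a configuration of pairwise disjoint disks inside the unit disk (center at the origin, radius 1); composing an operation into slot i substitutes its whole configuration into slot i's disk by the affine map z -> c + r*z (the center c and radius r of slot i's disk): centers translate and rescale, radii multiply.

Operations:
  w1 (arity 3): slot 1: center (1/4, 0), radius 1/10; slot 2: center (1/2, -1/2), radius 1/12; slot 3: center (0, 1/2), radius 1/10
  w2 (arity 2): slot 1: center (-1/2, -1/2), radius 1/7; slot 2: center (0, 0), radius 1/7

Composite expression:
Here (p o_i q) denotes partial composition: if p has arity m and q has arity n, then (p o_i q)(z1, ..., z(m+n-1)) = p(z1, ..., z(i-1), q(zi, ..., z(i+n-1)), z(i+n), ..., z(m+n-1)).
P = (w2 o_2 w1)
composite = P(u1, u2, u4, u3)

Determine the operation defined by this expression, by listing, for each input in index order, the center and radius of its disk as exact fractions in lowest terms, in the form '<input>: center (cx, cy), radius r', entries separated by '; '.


u1: center (-1/2, -1/2), radius 1/7; u2: center (1/28, 0), radius 1/70; u3: center (0, 1/14), radius 1/70; u4: center (1/14, -1/14), radius 1/84

Only the slot chain above each u matters under w2; compose those maps.
u1: after 1 affine step, its disk has center (-1/2, -1/2), radius 1/7
u2: after 2 affine steps, its disk has center (1/28, 0), radius 1/70
u4: after 2 affine steps, its disk has center (1/14, -1/14), radius 1/84
u3: after 2 affine steps, its disk has center (0, 1/14), radius 1/70


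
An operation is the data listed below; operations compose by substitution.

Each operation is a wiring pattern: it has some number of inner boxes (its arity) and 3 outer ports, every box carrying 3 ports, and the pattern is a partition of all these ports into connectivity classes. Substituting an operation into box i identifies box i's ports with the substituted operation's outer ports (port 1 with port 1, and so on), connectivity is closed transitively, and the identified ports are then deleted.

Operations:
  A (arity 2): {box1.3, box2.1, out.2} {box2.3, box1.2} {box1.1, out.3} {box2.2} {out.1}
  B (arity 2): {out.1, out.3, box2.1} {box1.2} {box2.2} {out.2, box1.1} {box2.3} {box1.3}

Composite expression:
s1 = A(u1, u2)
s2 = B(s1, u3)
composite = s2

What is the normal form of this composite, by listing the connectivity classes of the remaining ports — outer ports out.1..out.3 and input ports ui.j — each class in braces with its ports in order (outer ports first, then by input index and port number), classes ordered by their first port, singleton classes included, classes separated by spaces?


{out.1, out.3, u3.1} {out.2} {u1.1} {u1.2, u2.3} {u1.3, u2.1} {u2.2} {u3.2} {u3.3}

Two ports join when wires chain via B-identified ports.
through A, on inputs (u1, u2): {out.1} {out.2, u1.3, u2.1} {out.3, u1.1} {u1.2, u2.3} {u2.2} (out.j = stage outer ports)
through B, on inputs (u1, u2, u3): {out.1, out.3, u3.1} {out.2} {u1.1} {u1.2, u2.3} {u1.3, u2.1} {u2.2} {u3.2} {u3.3} (out.j = stage outer ports)


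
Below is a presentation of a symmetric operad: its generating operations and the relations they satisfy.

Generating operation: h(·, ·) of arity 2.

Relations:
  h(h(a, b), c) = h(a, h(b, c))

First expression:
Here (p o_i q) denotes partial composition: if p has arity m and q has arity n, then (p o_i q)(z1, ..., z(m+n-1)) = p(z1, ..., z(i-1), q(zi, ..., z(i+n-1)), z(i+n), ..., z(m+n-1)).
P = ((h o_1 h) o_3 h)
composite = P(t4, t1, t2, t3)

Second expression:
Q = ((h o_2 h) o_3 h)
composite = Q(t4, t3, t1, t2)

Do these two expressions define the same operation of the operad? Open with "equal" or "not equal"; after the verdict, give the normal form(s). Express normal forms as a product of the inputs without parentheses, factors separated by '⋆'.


not equal — first t4 ⋆ t1 ⋆ t2 ⋆ t3, second t4 ⋆ t3 ⋆ t1 ⋆ t2

Normal form of the first expression: t4 ⋆ t1 ⋆ t2 ⋆ t3
Normal form of the second expression: t4 ⋆ t3 ⋆ t1 ⋆ t2
No match — not equal.


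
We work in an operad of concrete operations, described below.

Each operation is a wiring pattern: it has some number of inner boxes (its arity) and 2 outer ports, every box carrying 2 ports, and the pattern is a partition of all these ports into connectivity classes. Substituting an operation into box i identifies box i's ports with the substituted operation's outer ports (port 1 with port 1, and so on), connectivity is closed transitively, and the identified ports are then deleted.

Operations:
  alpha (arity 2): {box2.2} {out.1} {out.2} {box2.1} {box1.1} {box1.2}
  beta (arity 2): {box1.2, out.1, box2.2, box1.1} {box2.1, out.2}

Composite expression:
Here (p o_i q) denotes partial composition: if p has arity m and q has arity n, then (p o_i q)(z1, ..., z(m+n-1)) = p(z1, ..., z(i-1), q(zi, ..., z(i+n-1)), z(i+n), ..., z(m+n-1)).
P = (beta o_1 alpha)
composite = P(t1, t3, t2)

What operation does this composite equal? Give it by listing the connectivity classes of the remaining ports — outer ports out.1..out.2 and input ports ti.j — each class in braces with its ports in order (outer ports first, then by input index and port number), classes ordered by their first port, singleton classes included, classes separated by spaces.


{out.1, t2.2} {out.2, t2.1} {t1.1} {t1.2} {t3.1} {t3.2}


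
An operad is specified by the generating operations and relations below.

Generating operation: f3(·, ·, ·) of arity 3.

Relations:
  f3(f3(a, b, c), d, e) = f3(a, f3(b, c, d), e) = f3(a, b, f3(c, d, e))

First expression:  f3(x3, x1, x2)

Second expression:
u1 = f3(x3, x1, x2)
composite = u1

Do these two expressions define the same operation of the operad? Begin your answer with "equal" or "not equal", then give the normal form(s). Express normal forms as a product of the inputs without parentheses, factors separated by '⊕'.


equal; both compose to x3 ⊕ x1 ⊕ x2

The first expression reduces to x3 ⊕ x1 ⊕ x2
The second expression reduces to x3 ⊕ x1 ⊕ x2
Both agree, so they are equal.


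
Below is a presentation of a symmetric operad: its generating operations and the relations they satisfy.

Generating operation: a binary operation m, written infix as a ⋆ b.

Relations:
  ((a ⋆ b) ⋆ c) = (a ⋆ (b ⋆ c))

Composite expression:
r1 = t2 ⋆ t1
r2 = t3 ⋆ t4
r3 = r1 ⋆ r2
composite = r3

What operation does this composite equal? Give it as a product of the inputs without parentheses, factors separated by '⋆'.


t2 ⋆ t1 ⋆ t3 ⋆ t4


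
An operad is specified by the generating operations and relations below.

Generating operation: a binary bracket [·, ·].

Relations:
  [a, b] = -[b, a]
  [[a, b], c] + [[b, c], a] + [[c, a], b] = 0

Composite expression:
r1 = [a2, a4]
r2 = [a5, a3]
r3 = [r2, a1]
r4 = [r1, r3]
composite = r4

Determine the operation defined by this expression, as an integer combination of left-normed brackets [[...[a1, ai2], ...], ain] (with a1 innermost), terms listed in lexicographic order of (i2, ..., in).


-[[[[a1, a3], a5], a2], a4] + [[[[a1, a3], a5], a4], a2] + [[[[a1, a5], a3], a2], a4] - [[[[a1, a5], a3], a4], a2]

Skip Jacobi rewriting: expand, keep a1-initial words, read off terms.
Composite bracket: [[a2, a4], [[a5, a3], a1]]
The bracket unfolds into 16 signed words via [a, b] = ab - ba (2^4 = 16).
The a1-initial words carry the normal form:
  a1a3a5a2a4 appears with sign -1, giving the term -[[[[a1, a3], a5], a2], a4]
  a1a3a5a4a2 appears with sign +1, giving the term +[[[[a1, a3], a5], a4], a2]
  a1a5a3a2a4 appears with sign +1, giving the term +[[[[a1, a5], a3], a2], a4]
  a1a5a3a4a2 appears with sign -1, giving the term -[[[[a1, a5], a3], a4], a2]


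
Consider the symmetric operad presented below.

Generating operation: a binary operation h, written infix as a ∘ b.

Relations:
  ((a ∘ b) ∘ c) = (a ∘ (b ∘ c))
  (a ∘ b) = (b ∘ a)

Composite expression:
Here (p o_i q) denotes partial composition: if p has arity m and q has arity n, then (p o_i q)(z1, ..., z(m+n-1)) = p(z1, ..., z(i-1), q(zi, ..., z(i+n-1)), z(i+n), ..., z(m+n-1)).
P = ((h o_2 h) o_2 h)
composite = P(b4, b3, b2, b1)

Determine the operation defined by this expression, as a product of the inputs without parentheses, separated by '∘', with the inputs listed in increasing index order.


With h associative and commutative, the b-input set is all that matters.
(b3 ∘ b2) collapses to b3 ∘ b2
((b3 ∘ b2) ∘ b1) collapses to b3 ∘ b2 ∘ b1
(b4 ∘ ((b3 ∘ b2) ∘ b1)) collapses to b4 ∘ b3 ∘ b2 ∘ b1
putting the inputs in ascending order: b1 ∘ b2 ∘ b3 ∘ b4

b1 ∘ b2 ∘ b3 ∘ b4


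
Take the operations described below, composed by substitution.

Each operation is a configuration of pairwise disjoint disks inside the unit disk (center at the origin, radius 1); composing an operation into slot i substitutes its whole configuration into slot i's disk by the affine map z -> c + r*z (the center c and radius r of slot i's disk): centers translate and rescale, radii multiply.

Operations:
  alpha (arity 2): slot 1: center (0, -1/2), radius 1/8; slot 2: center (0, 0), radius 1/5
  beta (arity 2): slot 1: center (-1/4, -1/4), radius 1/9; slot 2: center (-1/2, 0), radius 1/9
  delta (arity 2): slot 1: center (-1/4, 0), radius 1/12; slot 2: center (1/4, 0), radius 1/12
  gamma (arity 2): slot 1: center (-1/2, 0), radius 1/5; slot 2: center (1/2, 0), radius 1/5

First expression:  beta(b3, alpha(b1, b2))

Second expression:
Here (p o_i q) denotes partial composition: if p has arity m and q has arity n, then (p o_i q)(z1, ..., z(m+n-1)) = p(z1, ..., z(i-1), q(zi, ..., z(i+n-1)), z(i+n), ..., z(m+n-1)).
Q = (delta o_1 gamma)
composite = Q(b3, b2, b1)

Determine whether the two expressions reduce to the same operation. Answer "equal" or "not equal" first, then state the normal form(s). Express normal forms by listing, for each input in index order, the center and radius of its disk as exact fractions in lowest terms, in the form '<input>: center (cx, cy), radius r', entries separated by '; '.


not equal; the first gives b1: center (-1/2, -1/18), radius 1/72; b2: center (-1/2, 0), radius 1/45; b3: center (-1/4, -1/4), radius 1/9 and the second b1: center (1/4, 0), radius 1/12; b2: center (-5/24, 0), radius 1/60; b3: center (-7/24, 0), radius 1/60
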